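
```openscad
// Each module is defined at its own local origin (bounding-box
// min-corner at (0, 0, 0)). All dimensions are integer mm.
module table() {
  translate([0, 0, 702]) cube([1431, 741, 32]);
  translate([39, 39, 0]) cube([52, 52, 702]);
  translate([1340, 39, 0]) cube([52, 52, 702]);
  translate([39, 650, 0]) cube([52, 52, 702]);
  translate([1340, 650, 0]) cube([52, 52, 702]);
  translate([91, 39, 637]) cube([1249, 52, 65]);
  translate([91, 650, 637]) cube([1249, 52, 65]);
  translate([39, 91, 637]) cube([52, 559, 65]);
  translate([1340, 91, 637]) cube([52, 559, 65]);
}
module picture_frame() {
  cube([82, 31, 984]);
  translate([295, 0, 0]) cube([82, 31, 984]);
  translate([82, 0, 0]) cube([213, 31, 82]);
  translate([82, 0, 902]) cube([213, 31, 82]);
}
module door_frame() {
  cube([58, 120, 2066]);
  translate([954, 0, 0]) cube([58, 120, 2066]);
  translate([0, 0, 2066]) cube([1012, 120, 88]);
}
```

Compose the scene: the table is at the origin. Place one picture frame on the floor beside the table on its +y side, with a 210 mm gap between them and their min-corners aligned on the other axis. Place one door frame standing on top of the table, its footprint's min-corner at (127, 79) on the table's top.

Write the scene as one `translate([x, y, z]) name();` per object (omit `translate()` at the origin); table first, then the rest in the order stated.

table();
translate([0, 951, 0]) picture_frame();
translate([127, 79, 734]) door_frame();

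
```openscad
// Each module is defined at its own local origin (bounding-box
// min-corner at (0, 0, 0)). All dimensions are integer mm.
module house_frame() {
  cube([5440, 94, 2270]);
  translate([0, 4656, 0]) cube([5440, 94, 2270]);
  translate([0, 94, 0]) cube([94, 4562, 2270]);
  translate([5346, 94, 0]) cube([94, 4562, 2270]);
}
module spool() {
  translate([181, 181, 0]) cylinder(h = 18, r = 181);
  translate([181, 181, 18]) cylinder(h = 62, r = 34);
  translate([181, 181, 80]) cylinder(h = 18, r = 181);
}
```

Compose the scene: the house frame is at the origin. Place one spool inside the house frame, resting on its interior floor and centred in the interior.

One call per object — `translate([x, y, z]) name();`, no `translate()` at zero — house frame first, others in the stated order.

house_frame();
translate([2539, 2194, 0]) spool();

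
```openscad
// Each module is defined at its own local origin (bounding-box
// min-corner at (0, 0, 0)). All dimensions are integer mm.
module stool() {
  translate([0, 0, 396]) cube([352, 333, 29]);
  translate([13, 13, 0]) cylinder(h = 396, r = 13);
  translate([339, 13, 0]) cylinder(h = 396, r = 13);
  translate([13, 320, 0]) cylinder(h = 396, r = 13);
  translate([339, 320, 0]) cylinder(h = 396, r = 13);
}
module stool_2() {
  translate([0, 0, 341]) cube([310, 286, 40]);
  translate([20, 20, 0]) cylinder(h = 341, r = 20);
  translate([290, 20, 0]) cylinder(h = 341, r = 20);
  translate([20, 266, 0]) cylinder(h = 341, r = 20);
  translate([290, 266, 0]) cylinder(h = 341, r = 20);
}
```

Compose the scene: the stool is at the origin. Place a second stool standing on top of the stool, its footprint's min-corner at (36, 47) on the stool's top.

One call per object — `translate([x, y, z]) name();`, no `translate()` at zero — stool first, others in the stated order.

stool();
translate([36, 47, 425]) stool_2();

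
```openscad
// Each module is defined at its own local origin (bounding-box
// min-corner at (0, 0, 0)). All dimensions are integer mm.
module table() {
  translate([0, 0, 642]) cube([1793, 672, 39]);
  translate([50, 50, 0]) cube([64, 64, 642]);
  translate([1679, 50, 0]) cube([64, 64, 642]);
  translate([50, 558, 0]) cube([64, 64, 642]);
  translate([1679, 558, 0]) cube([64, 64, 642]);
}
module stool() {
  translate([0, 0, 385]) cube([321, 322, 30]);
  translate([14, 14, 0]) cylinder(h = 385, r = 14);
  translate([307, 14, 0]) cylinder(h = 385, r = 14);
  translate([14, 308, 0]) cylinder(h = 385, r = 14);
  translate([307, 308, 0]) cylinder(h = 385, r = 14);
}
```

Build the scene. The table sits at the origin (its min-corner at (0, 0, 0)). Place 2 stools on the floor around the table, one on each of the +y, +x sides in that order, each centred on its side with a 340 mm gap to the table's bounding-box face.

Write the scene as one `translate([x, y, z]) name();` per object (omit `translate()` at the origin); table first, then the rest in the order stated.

table();
translate([736, 1012, 0]) stool();
translate([2133, 175, 0]) stool();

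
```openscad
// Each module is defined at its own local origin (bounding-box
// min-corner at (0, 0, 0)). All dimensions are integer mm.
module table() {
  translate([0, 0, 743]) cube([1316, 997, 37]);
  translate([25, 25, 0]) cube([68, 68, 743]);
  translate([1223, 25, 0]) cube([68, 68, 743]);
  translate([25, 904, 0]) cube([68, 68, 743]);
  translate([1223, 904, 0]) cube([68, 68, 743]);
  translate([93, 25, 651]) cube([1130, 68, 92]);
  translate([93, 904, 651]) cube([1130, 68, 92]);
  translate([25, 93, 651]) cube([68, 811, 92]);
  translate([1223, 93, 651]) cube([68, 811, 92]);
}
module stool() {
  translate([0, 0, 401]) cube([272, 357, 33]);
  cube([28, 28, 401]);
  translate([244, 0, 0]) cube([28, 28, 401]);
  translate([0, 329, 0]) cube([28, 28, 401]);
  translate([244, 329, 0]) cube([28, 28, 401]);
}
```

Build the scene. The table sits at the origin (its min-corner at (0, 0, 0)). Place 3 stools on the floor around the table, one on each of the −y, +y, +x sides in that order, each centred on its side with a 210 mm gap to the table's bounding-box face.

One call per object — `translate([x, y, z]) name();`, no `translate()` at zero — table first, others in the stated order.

table();
translate([522, -567, 0]) stool();
translate([522, 1207, 0]) stool();
translate([1526, 320, 0]) stool();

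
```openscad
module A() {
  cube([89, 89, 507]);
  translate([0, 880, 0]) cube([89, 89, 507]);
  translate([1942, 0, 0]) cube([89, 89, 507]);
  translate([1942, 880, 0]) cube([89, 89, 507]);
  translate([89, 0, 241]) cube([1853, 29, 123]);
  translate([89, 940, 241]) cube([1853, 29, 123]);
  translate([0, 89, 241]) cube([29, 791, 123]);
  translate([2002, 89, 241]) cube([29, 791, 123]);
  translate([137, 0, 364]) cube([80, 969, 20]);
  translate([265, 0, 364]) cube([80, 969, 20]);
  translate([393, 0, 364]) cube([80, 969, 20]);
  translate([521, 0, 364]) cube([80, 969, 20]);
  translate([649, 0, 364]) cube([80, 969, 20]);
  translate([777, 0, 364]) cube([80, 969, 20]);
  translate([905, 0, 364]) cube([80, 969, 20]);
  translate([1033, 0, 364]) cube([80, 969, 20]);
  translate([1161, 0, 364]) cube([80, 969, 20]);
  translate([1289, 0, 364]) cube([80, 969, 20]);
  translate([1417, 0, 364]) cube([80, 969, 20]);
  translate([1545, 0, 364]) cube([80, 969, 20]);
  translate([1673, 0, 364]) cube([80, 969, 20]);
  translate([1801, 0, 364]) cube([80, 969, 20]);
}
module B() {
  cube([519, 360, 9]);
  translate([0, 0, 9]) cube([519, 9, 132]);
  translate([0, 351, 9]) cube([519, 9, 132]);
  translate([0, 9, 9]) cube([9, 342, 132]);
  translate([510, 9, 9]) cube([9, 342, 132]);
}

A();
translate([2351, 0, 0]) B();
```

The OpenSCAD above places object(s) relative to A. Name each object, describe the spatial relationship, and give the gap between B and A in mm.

The open box's nearest face is 320 mm from the bed frame's +x face.

A is a bed frame. B is an open box. The open box is on the floor beside the bed frame on its +x side. The gap between the open box and the bed frame is 320 mm.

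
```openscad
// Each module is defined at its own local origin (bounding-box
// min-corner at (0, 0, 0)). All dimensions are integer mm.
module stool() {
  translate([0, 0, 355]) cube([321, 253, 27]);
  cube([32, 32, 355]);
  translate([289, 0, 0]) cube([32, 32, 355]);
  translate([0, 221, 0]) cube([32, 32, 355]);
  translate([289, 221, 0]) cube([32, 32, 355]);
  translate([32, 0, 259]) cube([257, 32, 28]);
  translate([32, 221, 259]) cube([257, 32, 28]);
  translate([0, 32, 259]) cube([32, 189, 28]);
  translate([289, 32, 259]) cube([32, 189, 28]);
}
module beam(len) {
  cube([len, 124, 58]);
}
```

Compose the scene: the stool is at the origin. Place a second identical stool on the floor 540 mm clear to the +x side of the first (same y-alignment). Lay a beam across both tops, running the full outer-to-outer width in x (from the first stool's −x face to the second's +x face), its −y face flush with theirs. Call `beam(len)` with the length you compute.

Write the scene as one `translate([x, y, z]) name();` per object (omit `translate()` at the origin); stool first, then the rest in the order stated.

stool();
translate([861, 0, 0]) stool();
translate([0, 0, 382]) beam(1182);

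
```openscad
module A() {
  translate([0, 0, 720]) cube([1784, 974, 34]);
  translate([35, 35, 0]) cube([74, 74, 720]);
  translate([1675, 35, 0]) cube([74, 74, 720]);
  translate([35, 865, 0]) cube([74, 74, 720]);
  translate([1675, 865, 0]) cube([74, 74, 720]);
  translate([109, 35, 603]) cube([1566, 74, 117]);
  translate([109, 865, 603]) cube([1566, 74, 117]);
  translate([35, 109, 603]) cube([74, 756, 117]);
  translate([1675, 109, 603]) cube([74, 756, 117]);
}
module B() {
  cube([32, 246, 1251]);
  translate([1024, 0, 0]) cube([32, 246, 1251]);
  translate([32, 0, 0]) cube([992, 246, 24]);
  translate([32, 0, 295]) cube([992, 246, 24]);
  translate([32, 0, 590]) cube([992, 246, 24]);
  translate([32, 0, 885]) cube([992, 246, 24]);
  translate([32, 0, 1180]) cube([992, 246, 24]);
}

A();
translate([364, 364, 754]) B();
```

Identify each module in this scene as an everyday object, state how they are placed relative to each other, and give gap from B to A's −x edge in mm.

A is a table. B is a bookshelf. The bookshelf is on top of the table, centred. The gap from the bookshelf to the table's −x edge is 364 mm.

The bookshelf's min-x is at 364; the table's min-x is 0; gap = 364 mm.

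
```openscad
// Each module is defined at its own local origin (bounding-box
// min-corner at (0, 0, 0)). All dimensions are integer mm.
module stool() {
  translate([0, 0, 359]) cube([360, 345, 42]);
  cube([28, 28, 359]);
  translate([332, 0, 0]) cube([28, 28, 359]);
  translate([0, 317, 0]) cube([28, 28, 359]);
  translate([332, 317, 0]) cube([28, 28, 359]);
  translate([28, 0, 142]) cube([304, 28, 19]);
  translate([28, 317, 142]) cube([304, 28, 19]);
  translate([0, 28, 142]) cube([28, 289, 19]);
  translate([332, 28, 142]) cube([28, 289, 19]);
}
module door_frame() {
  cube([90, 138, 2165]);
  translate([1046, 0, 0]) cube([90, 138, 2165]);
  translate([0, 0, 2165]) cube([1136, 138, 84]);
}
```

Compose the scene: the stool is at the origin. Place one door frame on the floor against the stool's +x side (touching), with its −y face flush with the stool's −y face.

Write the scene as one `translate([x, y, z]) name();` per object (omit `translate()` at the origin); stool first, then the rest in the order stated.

stool();
translate([360, 0, 0]) door_frame();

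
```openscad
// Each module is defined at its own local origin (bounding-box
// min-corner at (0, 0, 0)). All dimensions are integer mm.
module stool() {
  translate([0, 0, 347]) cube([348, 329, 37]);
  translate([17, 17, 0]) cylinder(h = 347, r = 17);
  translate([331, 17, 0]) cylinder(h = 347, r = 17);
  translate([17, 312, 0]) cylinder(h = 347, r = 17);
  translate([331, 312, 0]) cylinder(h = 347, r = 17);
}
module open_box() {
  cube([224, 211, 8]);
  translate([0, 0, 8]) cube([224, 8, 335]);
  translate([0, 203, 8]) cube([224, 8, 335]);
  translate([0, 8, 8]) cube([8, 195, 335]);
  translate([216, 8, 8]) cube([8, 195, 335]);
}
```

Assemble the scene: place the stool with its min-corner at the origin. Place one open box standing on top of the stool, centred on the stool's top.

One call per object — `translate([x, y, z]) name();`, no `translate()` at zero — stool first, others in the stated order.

stool();
translate([62, 59, 384]) open_box();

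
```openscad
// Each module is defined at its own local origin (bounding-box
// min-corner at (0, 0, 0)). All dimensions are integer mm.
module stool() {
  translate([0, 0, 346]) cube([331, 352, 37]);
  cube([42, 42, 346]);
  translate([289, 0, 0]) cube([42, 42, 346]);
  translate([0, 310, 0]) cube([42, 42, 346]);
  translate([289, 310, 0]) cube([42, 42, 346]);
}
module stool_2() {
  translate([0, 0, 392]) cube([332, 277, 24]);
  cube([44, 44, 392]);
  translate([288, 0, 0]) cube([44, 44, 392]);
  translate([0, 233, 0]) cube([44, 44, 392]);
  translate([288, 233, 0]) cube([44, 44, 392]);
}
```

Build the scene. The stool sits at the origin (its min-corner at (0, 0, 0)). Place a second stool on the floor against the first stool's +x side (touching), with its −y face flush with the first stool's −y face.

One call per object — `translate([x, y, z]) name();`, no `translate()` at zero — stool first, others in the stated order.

stool();
translate([331, 0, 0]) stool_2();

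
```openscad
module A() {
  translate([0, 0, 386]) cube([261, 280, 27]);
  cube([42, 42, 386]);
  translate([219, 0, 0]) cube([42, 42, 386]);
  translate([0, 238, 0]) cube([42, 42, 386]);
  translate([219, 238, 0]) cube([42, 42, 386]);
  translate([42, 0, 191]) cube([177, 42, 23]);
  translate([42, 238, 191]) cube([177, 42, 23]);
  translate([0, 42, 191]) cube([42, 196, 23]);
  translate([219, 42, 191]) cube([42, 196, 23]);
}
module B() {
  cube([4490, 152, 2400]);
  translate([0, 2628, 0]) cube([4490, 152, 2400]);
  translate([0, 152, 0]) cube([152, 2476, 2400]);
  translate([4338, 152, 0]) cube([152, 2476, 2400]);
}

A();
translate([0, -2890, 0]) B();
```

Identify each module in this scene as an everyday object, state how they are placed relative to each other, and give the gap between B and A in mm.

The house frame's nearest face is 110 mm from the stool's −y face.

A is a stool. B is a house frame. The house frame is on the floor beside the stool on its −y side. The gap between the house frame and the stool is 110 mm.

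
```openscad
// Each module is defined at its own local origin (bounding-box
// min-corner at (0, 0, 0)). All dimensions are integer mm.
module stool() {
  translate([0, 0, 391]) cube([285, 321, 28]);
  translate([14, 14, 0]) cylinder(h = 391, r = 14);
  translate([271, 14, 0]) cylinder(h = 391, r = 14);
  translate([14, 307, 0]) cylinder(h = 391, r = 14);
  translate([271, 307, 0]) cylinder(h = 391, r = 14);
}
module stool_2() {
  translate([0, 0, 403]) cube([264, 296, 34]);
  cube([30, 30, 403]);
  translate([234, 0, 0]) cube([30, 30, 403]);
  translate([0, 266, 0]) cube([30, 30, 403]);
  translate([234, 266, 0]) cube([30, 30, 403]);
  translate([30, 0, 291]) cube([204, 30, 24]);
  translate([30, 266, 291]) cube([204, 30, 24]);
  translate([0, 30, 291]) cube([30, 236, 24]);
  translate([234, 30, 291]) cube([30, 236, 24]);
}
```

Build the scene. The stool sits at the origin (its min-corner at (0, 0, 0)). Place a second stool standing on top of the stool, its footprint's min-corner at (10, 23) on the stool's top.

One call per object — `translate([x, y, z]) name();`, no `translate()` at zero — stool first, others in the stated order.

stool();
translate([10, 23, 419]) stool_2();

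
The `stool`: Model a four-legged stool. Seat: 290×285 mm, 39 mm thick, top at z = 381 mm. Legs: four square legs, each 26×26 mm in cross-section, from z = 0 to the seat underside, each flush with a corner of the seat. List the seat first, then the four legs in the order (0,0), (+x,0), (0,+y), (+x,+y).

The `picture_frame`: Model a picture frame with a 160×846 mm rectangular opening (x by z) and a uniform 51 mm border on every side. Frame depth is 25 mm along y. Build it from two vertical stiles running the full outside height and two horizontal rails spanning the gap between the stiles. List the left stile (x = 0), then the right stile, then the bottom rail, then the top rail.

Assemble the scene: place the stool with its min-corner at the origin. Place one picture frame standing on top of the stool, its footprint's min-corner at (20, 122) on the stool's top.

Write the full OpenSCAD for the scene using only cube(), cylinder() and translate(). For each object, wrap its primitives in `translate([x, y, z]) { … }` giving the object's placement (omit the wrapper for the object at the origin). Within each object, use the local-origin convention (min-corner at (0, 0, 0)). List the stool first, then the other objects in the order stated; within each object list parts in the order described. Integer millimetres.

translate([0, 0, 342]) cube([290, 285, 39]);
cube([26, 26, 342]);
translate([264, 0, 0]) cube([26, 26, 342]);
translate([0, 259, 0]) cube([26, 26, 342]);
translate([264, 259, 0]) cube([26, 26, 342]);
translate([20, 122, 381]) {
  cube([51, 25, 948]);
  translate([211, 0, 0]) cube([51, 25, 948]);
  translate([51, 0, 0]) cube([160, 25, 51]);
  translate([51, 0, 897]) cube([160, 25, 51]);
}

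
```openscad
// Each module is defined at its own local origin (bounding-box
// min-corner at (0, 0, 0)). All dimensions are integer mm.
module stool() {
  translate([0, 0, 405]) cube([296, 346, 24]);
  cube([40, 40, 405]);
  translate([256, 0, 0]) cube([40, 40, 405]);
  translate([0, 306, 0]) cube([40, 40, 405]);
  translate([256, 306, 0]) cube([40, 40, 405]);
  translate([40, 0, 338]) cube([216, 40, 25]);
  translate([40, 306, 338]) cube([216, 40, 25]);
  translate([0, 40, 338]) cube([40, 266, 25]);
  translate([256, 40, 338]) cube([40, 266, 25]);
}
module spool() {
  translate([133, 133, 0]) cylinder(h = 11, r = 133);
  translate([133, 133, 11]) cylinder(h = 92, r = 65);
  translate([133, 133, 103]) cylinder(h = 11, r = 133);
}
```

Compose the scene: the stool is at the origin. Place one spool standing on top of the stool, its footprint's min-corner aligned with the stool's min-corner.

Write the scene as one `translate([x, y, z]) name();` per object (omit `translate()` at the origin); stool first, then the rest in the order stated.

stool();
translate([0, 0, 429]) spool();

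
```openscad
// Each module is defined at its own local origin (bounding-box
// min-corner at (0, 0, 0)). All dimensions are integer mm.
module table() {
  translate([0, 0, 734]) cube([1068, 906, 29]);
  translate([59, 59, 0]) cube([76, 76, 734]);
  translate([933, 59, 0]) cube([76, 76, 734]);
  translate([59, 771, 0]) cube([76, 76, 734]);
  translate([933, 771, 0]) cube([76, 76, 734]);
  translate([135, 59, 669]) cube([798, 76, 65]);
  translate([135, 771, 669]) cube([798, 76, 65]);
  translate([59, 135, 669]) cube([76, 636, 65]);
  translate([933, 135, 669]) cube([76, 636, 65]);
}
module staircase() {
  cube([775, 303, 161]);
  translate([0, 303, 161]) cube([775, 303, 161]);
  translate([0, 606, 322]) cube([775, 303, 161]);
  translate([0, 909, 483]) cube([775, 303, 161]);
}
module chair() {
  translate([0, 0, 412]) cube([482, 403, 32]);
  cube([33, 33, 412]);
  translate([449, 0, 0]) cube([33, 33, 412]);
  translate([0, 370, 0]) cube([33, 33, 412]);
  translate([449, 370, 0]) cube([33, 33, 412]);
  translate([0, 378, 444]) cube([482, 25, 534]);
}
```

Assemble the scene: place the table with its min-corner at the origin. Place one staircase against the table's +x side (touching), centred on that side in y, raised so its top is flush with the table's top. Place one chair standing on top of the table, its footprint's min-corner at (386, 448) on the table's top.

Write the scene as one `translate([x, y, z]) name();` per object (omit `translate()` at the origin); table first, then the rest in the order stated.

table();
translate([1068, -153, 119]) staircase();
translate([386, 448, 763]) chair();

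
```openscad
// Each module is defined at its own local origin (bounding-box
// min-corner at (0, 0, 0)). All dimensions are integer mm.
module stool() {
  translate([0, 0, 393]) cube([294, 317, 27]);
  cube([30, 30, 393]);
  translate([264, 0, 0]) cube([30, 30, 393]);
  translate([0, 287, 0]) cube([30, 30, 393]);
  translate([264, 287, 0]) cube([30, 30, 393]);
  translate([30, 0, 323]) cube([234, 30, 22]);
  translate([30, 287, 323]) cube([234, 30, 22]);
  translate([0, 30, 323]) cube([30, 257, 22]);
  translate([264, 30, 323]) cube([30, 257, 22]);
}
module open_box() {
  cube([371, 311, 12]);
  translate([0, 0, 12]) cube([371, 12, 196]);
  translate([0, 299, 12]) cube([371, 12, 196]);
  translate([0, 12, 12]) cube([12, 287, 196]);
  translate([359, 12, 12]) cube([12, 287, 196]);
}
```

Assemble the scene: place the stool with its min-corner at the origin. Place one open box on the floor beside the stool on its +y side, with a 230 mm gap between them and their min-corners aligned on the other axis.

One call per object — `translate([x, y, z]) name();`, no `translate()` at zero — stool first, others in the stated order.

stool();
translate([0, 547, 0]) open_box();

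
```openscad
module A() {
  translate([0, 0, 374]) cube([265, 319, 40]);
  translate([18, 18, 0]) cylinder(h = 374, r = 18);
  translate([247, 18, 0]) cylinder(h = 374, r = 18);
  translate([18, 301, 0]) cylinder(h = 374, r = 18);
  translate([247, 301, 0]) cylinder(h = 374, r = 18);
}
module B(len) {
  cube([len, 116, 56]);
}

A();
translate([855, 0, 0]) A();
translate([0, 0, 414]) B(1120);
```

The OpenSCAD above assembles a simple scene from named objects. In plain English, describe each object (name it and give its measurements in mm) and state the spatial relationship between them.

A is a four-legged stool. The seat is 265×319 mm, 40 mm thick, top at z = 414 mm. It stands on four round legs, each 36 mm in diameter, from z = 0 to the seat underside, each leg's axis is inset half a diameter from the nearest pair of seat edges (so the leg's bounding box is flush with the corner).

B is a rectangular beam 1120 mm long (x), 116 mm deep (y), 56 mm thick (z).

The beam spans the tops of two stools placed 590 mm apart, resting at z = 414 mm.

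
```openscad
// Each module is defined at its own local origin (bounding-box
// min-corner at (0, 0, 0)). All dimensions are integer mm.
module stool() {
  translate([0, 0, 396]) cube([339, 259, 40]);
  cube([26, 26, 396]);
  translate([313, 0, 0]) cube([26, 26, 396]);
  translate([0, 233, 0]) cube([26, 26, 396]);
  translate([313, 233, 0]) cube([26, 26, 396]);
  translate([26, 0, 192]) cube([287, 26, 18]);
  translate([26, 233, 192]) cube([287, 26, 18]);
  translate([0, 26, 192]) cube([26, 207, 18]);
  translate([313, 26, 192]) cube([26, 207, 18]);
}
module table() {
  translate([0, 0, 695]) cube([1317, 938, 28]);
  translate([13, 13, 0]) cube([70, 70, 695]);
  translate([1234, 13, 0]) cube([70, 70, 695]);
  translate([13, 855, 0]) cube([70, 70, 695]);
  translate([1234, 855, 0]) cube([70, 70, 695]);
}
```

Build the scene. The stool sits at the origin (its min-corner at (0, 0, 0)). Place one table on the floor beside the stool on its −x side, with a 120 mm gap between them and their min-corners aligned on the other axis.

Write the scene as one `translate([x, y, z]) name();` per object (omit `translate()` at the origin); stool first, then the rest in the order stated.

stool();
translate([-1437, 0, 0]) table();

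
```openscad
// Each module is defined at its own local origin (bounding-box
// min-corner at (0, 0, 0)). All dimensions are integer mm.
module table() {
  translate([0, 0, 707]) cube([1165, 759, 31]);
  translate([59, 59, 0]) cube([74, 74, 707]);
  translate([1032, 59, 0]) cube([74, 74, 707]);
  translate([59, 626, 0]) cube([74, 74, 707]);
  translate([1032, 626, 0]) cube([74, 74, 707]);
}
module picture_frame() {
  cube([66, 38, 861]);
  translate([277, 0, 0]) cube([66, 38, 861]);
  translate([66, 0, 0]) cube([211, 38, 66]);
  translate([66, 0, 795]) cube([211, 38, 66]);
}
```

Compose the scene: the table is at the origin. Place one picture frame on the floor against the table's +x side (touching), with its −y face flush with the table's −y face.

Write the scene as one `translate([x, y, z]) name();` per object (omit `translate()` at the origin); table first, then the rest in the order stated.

table();
translate([1165, 0, 0]) picture_frame();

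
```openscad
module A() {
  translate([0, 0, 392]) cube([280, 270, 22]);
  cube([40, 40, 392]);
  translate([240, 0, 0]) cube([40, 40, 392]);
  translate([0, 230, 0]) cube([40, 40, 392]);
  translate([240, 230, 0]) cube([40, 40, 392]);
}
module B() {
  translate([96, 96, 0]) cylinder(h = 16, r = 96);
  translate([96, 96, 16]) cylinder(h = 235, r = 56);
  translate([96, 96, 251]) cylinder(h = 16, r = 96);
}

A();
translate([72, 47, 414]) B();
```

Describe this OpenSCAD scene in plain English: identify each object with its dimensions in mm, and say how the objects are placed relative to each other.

A is a four-legged stool. The seat is a 280×270×22 mm slab whose top surface is at z = 414 mm; four square legs, each 40×40 mm in cross-section, run from the floor (z = 0) to the underside of the seat, each flush with a corner of the seat.

B is a spool: two coaxial disc flanges of radius 96 mm and thickness 16 mm, joined by a core cylinder of radius 56 mm and height 235 mm. The lower flange rests on z = 0 and the three cylinders share a vertical axis.

The spool is on top of the stool.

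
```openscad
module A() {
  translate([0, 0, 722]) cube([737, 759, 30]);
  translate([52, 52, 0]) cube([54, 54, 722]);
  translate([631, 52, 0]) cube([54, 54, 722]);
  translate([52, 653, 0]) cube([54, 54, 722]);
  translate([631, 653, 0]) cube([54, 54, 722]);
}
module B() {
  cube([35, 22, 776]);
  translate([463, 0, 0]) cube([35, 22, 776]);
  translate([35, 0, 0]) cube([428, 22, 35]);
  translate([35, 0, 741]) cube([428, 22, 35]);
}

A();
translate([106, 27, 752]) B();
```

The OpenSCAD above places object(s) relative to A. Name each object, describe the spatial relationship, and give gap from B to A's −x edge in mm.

A is a table. B is a picture frame. The picture frame is on top of the table. The gap from the picture frame to the table's −x edge is 106 mm.

The picture frame's min-x is at 106; the table's min-x is 0; gap = 106 mm.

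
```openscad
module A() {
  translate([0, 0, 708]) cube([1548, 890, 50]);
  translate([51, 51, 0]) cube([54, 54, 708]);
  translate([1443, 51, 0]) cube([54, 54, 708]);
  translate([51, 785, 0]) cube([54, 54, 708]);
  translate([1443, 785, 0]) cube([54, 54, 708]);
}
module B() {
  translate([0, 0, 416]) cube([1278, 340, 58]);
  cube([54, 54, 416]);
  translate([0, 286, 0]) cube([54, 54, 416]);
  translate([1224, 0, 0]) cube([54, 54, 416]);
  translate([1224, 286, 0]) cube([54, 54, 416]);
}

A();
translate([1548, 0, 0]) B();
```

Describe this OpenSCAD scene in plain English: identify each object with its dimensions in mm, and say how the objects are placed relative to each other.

A is a table: top 1548 mm (x) × 890 mm (y), 50 mm thick, upper face at z = 758 mm, on four 54×54 mm square legs, each inset 51 mm from the nearest pair of top edges, running from z = 0 to the bottom of the top.

B is a long wooden bench with a 1278 mm (x) × 340 mm (y) seat, 58 mm thick, its top surface 474 mm above the floor. Four 54 mm square legs at the seat corners, flush with the edges, run from z = 0 to the seat underside.

The bench is against the table's +x side, with their −y faces flush.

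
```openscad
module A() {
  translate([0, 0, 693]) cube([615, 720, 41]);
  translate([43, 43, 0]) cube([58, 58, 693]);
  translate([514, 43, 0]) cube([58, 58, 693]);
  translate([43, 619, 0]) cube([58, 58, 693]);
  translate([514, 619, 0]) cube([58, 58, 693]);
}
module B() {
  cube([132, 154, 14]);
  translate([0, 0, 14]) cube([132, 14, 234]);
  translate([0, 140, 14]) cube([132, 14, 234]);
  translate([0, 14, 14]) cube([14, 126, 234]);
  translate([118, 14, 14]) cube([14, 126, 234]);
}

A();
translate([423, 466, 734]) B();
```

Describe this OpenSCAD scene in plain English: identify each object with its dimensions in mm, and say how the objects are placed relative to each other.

A is a table with a 615×720 mm rectangular top, 41 mm thick, top surface at z = 734 mm, supported by four 58×58 mm square legs, each inset 43 mm from the nearest pair of top edges, running from the floor.

B is an open storage box with external size 132×154×248 mm and wall thickness 14 mm (the base is also 14 mm thick). The base covers the whole footprint; the four walls stand on the base, with the y-facing walls full-width and the x-facing walls fitting between their inner faces.

The open box is on top of the table.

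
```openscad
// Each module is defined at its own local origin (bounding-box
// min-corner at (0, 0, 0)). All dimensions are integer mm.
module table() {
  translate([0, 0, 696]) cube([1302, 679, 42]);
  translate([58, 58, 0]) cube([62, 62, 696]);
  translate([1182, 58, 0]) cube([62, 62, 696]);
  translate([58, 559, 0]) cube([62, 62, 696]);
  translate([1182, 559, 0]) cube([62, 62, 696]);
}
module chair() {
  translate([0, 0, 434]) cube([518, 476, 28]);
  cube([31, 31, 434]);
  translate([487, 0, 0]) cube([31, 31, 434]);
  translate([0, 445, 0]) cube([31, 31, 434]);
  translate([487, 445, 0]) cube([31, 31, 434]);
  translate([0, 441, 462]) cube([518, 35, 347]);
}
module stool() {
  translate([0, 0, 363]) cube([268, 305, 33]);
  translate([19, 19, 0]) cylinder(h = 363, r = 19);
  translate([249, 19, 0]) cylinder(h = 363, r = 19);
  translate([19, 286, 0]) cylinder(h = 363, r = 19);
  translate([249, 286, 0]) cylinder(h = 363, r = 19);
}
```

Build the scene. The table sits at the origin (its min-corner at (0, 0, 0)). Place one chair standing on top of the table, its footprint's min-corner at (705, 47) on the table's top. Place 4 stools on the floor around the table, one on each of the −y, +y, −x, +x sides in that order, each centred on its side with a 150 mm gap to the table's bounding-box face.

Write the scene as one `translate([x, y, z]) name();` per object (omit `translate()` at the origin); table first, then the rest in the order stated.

table();
translate([705, 47, 738]) chair();
translate([517, -455, 0]) stool();
translate([517, 829, 0]) stool();
translate([-418, 187, 0]) stool();
translate([1452, 187, 0]) stool();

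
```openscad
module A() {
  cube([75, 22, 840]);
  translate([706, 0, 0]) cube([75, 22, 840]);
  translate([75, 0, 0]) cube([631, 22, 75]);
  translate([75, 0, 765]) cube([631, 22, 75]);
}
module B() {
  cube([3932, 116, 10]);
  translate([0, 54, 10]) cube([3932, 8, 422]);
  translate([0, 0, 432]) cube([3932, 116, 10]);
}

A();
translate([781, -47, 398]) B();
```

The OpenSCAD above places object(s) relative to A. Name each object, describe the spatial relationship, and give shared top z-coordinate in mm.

A is a picture frame. B is an I-beam. The I-beam is beside the picture frame with their tops flush at z = 840. The shared top z-coordinate is 840 mm.

Both tops at z = 840 mm.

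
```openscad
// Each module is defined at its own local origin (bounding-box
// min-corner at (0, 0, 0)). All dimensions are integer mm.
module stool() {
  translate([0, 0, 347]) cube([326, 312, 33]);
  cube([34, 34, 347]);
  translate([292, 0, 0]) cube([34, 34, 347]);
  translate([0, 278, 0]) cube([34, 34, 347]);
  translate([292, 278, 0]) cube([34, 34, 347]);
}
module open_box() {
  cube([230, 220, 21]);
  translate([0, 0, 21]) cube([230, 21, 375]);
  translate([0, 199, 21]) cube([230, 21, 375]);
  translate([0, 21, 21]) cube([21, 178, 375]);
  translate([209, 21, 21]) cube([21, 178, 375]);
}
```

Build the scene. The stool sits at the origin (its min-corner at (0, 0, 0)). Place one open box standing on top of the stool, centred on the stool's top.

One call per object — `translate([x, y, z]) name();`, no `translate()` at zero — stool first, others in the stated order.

stool();
translate([48, 46, 380]) open_box();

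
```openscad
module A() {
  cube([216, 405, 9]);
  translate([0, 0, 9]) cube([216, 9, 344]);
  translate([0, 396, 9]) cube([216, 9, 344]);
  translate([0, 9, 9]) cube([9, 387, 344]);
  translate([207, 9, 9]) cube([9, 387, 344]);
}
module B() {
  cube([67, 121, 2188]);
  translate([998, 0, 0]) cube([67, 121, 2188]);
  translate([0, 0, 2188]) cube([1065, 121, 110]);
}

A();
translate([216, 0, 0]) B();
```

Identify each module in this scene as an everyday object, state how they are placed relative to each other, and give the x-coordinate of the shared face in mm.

A is an open box. B is a door frame. The door frame is against the open box's +x side, with their −y faces flush. The x-coordinate of the shared face is 216 mm.

The open box's +x face and the door frame's −x face are both at x = 216 mm.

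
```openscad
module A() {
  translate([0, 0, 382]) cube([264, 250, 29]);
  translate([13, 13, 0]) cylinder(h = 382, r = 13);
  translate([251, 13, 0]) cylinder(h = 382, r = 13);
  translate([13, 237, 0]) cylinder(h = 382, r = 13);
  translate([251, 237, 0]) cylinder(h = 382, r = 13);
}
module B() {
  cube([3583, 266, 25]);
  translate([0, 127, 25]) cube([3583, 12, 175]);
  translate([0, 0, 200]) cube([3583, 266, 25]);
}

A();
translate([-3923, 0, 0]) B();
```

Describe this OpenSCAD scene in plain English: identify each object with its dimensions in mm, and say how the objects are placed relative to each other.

A is a simple wooden stool: a rectangular seat 264 mm (x) by 250 mm (y), 29 mm thick, top face at z = 411 mm, on four round legs, each 26 mm in diameter. The legs rest on z = 0, each leg's axis is inset half a diameter from the nearest pair of seat edges (so the leg's bounding box is flush with the corner).

B is an I-beam lying along x, 3583 mm long. Overall section height 225 mm. Two flanges 266 mm wide (y) and 25 mm thick, one on the floor and one at the top; a web 12 mm thick runs between them, centred on the flange width.

The I-beam is on the floor beside the stool on its −x side.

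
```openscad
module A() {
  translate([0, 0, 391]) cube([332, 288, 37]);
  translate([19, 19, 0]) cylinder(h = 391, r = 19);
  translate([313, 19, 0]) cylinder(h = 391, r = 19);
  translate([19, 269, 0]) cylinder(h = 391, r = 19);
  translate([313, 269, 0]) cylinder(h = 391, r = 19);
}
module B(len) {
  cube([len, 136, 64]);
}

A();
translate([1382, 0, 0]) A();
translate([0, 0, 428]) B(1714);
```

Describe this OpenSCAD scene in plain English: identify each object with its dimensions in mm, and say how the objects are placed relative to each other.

A is a four-legged stool. The seat is a 332×288×37 mm slab whose top surface is at z = 428 mm; four round legs, each 38 mm in diameter, run from the floor (z = 0) to the underside of the seat, each leg's axis is inset half a diameter from the nearest pair of seat edges (so the leg's bounding box is flush with the corner).

B is a rectangular beam 1714 mm long (x), 136 mm deep (y), 64 mm thick (z).

The beam spans the tops of two stools placed 1050 mm apart, resting at z = 428 mm.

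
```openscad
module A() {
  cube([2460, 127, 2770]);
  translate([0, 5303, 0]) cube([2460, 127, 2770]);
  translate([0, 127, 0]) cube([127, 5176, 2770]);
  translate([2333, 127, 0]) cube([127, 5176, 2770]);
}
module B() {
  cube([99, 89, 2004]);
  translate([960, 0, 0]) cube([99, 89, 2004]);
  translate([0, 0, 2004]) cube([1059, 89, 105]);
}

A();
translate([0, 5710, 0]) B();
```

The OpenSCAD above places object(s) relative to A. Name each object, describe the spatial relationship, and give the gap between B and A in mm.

The door frame's nearest face is 280 mm from the house frame's +y face.

A is a house frame. B is a door frame. The door frame is on the floor beside the house frame on its +y side. The gap between the door frame and the house frame is 280 mm.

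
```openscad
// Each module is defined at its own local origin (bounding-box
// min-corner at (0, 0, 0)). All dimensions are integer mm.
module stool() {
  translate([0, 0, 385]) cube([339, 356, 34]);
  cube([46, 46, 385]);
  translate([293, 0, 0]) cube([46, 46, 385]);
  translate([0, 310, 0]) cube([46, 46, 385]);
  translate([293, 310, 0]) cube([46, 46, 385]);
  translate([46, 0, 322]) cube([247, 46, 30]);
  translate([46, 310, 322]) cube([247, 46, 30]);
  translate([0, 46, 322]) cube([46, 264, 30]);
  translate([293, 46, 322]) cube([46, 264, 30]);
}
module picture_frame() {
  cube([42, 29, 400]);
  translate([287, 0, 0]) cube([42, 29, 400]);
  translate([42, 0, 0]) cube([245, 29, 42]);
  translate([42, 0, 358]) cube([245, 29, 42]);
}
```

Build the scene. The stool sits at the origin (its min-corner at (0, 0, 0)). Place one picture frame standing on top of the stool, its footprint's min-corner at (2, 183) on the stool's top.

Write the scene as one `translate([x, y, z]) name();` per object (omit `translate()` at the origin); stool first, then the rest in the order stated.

stool();
translate([2, 183, 419]) picture_frame();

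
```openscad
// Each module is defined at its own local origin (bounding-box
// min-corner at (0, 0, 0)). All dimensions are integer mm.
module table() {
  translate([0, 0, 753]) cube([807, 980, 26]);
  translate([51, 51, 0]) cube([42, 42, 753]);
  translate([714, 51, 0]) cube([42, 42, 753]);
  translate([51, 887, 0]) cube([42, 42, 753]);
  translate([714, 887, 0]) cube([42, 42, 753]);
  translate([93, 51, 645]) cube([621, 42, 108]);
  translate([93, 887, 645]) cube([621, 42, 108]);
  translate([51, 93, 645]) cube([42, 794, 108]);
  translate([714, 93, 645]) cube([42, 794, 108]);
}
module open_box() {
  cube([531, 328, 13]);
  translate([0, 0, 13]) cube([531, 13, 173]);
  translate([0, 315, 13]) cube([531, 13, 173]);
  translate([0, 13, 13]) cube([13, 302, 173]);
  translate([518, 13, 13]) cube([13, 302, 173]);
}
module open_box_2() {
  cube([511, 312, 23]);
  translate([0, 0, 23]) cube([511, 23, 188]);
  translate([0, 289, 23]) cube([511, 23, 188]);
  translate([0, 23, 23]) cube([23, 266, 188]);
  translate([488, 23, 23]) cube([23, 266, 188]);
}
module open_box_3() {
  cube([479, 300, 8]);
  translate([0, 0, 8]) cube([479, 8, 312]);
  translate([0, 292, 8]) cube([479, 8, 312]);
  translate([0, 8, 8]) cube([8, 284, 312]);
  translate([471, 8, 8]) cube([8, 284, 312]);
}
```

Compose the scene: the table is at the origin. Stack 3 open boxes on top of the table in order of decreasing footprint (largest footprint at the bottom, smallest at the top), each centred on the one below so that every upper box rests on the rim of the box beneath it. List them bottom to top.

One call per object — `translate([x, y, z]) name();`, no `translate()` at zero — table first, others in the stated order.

table();
translate([138, 326, 779]) open_box();
translate([148, 334, 965]) open_box_2();
translate([164, 340, 1176]) open_box_3();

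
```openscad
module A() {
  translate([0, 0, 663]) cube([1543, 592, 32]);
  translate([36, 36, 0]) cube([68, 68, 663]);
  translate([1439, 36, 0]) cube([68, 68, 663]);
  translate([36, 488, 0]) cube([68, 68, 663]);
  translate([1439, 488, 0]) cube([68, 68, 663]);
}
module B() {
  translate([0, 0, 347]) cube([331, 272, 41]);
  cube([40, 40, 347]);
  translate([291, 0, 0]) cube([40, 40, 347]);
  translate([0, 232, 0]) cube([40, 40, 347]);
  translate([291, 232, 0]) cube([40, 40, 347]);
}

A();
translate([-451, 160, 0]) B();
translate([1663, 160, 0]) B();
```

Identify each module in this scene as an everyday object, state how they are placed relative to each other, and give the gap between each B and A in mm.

Each stool's nearest face is 120 mm from the table's bounding box.

A is a table. B is a stool. Two stools sit around the table at the −x, +x sides. The gap between each stool and the table is 120 mm.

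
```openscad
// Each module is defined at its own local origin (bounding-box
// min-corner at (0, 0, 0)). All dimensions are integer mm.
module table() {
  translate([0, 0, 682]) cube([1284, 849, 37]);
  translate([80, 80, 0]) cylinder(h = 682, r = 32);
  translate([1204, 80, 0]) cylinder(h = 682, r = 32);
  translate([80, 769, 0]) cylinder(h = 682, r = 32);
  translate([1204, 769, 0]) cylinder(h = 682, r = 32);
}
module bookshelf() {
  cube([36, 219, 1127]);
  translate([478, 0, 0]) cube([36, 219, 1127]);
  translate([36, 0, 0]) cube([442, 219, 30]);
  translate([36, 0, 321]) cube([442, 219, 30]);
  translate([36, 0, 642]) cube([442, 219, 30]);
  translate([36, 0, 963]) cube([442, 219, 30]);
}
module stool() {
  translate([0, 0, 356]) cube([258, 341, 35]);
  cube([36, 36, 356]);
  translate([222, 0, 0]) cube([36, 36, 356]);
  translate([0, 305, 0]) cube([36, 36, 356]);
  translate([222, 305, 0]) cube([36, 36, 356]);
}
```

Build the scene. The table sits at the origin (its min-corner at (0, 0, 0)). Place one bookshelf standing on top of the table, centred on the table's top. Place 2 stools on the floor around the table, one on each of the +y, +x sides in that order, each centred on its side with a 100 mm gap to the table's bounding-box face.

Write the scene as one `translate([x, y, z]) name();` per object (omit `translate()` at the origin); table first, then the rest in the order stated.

table();
translate([385, 315, 719]) bookshelf();
translate([513, 949, 0]) stool();
translate([1384, 254, 0]) stool();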